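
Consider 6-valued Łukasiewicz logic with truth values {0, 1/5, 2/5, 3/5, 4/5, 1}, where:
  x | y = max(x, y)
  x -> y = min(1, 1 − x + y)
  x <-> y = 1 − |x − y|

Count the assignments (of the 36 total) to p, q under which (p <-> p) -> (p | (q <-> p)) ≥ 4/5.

23

value 1: 11 assignments (counts)
value 4/5: 12 assignments (counts)
value 3/5: 7 assignments
value 2/5: 3 assignments
value 1/5: 2 assignments
value 0: 1 assignment
So 23 of the 36 assignments meet the threshold.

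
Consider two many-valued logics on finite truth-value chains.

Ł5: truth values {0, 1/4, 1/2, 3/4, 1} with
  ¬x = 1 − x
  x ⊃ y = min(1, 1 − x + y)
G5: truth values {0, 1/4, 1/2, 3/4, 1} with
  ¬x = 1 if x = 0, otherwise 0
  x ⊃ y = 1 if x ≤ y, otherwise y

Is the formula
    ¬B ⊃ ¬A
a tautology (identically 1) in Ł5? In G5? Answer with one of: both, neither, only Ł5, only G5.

In Ł5: at A = 1/4, B = 0 the value is 3/4 — not a tautology.
In G5: at A = 1/4, B = 0 the value is 0 — not a tautology.

neither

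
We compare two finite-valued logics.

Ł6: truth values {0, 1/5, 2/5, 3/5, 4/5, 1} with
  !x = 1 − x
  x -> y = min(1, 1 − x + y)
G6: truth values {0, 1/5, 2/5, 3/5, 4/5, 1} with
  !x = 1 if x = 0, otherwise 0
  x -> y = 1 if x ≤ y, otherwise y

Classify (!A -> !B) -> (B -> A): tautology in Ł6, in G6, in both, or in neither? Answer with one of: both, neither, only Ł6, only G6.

In Ł6: every assignment gives 1 — tautology.
In G6: at A = 1/5, B = 2/5 the value is 1/5 — not a tautology.

only Ł6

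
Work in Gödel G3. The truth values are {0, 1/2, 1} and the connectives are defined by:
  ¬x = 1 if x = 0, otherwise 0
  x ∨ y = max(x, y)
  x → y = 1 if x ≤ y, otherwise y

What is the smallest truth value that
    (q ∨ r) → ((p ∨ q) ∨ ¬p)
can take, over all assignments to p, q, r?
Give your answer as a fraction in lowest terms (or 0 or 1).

1/2

Take p = 1/2, q = 0, r = 1:
q ∨ r = 0 ∨ 1 = 1
p ∨ q = 1/2 ∨ 0 = 1/2
¬p = ¬1/2 = 0
(p ∨ q) ∨ ¬p = 1/2 ∨ 0 = 1/2
(q ∨ r) → ((p ∨ q) ∨ ¬p) = 1 → 1/2 = 1/2
No assignment yields a value below 1/2, so this is the minimum.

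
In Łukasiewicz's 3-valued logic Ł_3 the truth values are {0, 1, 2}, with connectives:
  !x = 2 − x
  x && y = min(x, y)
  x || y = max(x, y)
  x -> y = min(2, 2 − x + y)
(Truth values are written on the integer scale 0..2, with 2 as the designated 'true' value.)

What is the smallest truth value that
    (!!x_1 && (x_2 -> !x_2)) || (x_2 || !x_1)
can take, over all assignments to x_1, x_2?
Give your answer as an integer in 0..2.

Take x_1 = 1, x_2 = 0:
!x_1 = !1 = 1
!!x_1 = !1 = 1
!x_2 = !0 = 2
x_2 -> !x_2 = 0 -> 2 = 2
!!x_1 && (x_2 -> !x_2) = 1 && 2 = 1
!x_1 = !1 = 1
x_2 || !x_1 = 0 || 1 = 1
(!!x_1 && (x_2 -> !x_2)) || (x_2 || !x_1) = 1 || 1 = 1
No assignment yields a value below 1, so this is the minimum.

1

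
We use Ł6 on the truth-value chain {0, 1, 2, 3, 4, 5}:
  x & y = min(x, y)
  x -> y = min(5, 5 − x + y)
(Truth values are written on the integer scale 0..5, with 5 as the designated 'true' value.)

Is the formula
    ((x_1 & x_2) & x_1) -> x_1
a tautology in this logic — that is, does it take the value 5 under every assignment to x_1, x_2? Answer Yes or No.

Yes

At x_1 = 3, x_2 = 2, for instance:
x_1 & x_2 = 3 & 2 = 2
(x_1 & x_2) & x_1 = 2 & 3 = 2
((x_1 & x_2) & x_1) -> x_1 = 2 -> 3 = 5
and checking the remaining 35 assignments likewise gives ≥ 5 in every case.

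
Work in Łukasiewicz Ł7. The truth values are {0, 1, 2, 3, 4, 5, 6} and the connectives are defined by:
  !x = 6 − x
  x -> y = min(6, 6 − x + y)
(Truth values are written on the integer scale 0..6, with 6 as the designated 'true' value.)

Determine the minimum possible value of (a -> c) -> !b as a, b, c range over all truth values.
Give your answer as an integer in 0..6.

0

Take a = 0, b = 6, c = 0:
a -> c = 0 -> 0 = 6
!b = !6 = 0
(a -> c) -> !b = 6 -> 0 = 0
No assignment yields a value below 0, so this is the minimum.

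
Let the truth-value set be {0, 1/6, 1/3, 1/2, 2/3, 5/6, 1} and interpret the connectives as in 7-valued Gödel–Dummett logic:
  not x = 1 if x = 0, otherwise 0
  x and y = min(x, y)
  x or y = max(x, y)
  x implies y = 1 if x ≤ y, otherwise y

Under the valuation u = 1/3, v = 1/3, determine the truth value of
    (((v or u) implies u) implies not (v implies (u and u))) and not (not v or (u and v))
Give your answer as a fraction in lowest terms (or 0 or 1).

0

v or u = 1/3 or 1/3 = 1/3
(v or u) implies u = 1/3 implies 1/3 = 1
u and u = 1/3 and 1/3 = 1/3
v implies (u and u) = 1/3 implies 1/3 = 1
not (v implies (u and u)) = not 1 = 0
((v or u) implies u) implies not (v implies (u and u)) = 1 implies 0 = 0
not v = not 1/3 = 0
u and v = 1/3 and 1/3 = 1/3
not v or (u and v) = 0 or 1/3 = 1/3
not (not v or (u and v)) = not 1/3 = 0
(((v or u) implies u) implies not (v implies (u and u))) and not (not v or (u and v)) = 0 and 0 = 0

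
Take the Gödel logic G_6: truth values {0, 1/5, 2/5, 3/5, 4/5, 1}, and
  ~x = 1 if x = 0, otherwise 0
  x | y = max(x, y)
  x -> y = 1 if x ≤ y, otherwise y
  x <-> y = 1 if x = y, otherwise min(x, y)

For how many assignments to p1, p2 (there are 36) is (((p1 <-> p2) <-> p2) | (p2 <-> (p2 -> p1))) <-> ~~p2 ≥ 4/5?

14

value 1: 12 assignments (counts)
value 4/5: 2 assignments (counts)
value 3/5: 3 assignments
value 2/5: 4 assignments
value 1/5: 5 assignments
value 0: 10 assignments
So 14 of the 36 assignments meet the threshold.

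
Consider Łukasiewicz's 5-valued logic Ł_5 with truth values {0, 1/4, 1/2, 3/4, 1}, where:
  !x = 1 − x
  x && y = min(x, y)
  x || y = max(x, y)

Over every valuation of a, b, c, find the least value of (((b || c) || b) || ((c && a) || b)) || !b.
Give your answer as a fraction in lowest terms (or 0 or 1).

Take a = 0, b = 1/2, c = 0:
b || c = 1/2 || 0 = 1/2
(b || c) || b = 1/2 || 1/2 = 1/2
c && a = 0 && 0 = 0
(c && a) || b = 0 || 1/2 = 1/2
((b || c) || b) || ((c && a) || b) = 1/2 || 1/2 = 1/2
!b = !1/2 = 1/2
(((b || c) || b) || ((c && a) || b)) || !b = 1/2 || 1/2 = 1/2
No assignment yields a value below 1/2, so this is the minimum.

1/2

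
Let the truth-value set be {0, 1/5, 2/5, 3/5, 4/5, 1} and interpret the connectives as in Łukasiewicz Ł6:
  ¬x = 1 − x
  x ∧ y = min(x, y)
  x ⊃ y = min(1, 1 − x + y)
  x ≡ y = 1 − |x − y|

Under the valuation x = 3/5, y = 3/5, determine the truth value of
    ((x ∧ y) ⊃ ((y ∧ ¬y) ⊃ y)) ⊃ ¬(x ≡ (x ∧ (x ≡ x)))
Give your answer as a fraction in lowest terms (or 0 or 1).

0

x ∧ y = 3/5 ∧ 3/5 = 3/5
¬y = ¬3/5 = 2/5
y ∧ ¬y = 3/5 ∧ 2/5 = 2/5
(y ∧ ¬y) ⊃ y = 2/5 ⊃ 3/5 = 1
(x ∧ y) ⊃ ((y ∧ ¬y) ⊃ y) = 3/5 ⊃ 1 = 1
x ≡ x = 3/5 ≡ 3/5 = 1
x ∧ (x ≡ x) = 3/5 ∧ 1 = 3/5
x ≡ (x ∧ (x ≡ x)) = 3/5 ≡ 3/5 = 1
¬(x ≡ (x ∧ (x ≡ x))) = ¬1 = 0
((x ∧ y) ⊃ ((y ∧ ¬y) ⊃ y)) ⊃ ¬(x ≡ (x ∧ (x ≡ x))) = 1 ⊃ 0 = 0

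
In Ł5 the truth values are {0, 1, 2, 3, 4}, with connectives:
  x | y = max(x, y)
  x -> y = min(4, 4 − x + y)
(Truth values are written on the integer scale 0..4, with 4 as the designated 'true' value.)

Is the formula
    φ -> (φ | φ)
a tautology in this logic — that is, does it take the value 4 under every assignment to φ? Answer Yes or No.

φ = 0 ↦ 4
φ = 1 ↦ 4
φ = 2 ↦ 4
φ = 3 ↦ 4
φ = 4 ↦ 4
Every assignment gives a value ≥ 4.

Yes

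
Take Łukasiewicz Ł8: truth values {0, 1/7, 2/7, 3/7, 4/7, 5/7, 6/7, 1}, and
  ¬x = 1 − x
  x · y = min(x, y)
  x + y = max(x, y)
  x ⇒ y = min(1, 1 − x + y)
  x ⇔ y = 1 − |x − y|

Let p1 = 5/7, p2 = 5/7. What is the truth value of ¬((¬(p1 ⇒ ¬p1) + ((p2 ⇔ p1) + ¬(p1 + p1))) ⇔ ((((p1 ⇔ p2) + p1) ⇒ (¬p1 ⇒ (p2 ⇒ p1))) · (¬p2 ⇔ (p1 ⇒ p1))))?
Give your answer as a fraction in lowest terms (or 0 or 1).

5/7

¬p1 = ¬5/7 = 2/7
p1 ⇒ ¬p1 = 5/7 ⇒ 2/7 = 4/7
¬(p1 ⇒ ¬p1) = ¬4/7 = 3/7
p2 ⇔ p1 = 5/7 ⇔ 5/7 = 1
p1 + p1 = 5/7 + 5/7 = 5/7
¬(p1 + p1) = ¬5/7 = 2/7
(p2 ⇔ p1) + ¬(p1 + p1) = 1 + 2/7 = 1
¬(p1 ⇒ ¬p1) + ((p2 ⇔ p1) + ¬(p1 + p1)) = 3/7 + 1 = 1
p1 ⇔ p2 = 5/7 ⇔ 5/7 = 1
(p1 ⇔ p2) + p1 = 1 + 5/7 = 1
¬p1 = ¬5/7 = 2/7
p2 ⇒ p1 = 5/7 ⇒ 5/7 = 1
¬p1 ⇒ (p2 ⇒ p1) = 2/7 ⇒ 1 = 1
((p1 ⇔ p2) + p1) ⇒ (¬p1 ⇒ (p2 ⇒ p1)) = 1 ⇒ 1 = 1
¬p2 = ¬5/7 = 2/7
p1 ⇒ p1 = 5/7 ⇒ 5/7 = 1
¬p2 ⇔ (p1 ⇒ p1) = 2/7 ⇔ 1 = 2/7
(((p1 ⇔ p2) + p1) ⇒ (¬p1 ⇒ (p2 ⇒ p1))) · (¬p2 ⇔ (p1 ⇒ p1)) = 1 · 2/7 = 2/7
(¬(p1 ⇒ ¬p1) + ((p2 ⇔ p1) + ¬(p1 + p1))) ⇔ ((((p1 ⇔ p2) + p1) ⇒ (¬p1 ⇒ (p2 ⇒ p1))) · (¬p2 ⇔ (p1 ⇒ p1))) = 1 ⇔ 2/7 = 2/7
¬((¬(p1 ⇒ ¬p1) + ((p2 ⇔ p1) + ¬(p1 + p1))) ⇔ ((((p1 ⇔ p2) + p1) ⇒ (¬p1 ⇒ (p2 ⇒ p1))) · (¬p2 ⇔ (p1 ⇒ p1)))) = ¬2/7 = 5/7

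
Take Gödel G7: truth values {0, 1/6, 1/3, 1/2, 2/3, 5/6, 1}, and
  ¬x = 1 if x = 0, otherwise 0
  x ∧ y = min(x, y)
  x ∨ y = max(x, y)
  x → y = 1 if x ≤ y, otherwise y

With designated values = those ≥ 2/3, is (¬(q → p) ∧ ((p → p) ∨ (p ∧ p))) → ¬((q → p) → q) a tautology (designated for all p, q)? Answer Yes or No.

Counterexample: take p = 0, q = 1/6.
q → p = 1/6 → 0 = 0
¬(q → p) = ¬0 = 1
p → p = 0 → 0 = 1
p ∧ p = 0 ∧ 0 = 0
(p → p) ∨ (p ∧ p) = 1 ∨ 0 = 1
¬(q → p) ∧ ((p → p) ∨ (p ∧ p)) = 1 ∧ 1 = 1
q → p = 1/6 → 0 = 0
(q → p) → q = 0 → 1/6 = 1
¬((q → p) → q) = ¬1 = 0
(¬(q → p) ∧ ((p → p) ∨ (p ∧ p))) → ¬((q → p) → q) = 1 → 0 = 0
This gives 0, which is below 2/3.

No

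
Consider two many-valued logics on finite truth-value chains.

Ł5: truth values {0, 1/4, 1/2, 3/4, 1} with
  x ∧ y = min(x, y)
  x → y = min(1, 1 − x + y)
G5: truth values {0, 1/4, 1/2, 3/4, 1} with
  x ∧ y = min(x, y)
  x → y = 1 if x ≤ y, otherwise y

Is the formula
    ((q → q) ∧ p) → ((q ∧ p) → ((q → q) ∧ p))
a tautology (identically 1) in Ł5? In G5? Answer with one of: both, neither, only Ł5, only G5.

In Ł5: every assignment gives 1 — tautology.
In G5: every assignment gives 1 — tautology.

both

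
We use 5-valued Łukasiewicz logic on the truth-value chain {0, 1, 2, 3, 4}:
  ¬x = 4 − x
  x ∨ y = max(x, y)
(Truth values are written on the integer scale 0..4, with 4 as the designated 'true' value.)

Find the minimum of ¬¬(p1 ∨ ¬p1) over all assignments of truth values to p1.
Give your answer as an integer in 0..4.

2

Take p1 = 2:
¬p1 = ¬2 = 2
p1 ∨ ¬p1 = 2 ∨ 2 = 2
¬(p1 ∨ ¬p1) = ¬2 = 2
¬¬(p1 ∨ ¬p1) = ¬2 = 2
No assignment yields a value below 2, so this is the minimum.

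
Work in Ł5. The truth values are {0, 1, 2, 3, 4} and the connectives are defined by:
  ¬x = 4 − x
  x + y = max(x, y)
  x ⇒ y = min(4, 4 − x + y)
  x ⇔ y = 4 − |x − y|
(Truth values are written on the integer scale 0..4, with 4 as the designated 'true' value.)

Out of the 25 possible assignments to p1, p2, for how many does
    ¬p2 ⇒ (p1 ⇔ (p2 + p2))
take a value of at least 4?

19

value 4: 19 assignments (counts)
value 3: 2 assignments
value 2: 2 assignments
value 1: 1 assignment
value 0: 1 assignment
So 19 of the 25 assignments meet the threshold.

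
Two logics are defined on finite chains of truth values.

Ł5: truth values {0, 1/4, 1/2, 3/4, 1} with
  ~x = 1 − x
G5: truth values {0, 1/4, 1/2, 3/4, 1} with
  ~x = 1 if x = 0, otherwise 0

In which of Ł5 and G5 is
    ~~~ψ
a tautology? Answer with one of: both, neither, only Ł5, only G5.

neither

In Ł5: at ψ = 1/4 the value is 3/4 — not a tautology.
In G5: at ψ = 1/4 the value is 0 — not a tautology.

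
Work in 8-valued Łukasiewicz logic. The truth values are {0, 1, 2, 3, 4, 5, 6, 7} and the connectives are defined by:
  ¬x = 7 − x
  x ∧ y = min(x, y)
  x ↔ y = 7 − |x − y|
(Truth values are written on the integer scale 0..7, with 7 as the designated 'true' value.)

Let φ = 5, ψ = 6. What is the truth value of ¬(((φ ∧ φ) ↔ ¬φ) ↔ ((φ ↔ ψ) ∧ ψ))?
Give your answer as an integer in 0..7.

φ ∧ φ = 5 ∧ 5 = 5
¬φ = ¬5 = 2
(φ ∧ φ) ↔ ¬φ = 5 ↔ 2 = 4
φ ↔ ψ = 5 ↔ 6 = 6
(φ ↔ ψ) ∧ ψ = 6 ∧ 6 = 6
((φ ∧ φ) ↔ ¬φ) ↔ ((φ ↔ ψ) ∧ ψ) = 4 ↔ 6 = 5
¬(((φ ∧ φ) ↔ ¬φ) ↔ ((φ ↔ ψ) ∧ ψ)) = ¬5 = 2

2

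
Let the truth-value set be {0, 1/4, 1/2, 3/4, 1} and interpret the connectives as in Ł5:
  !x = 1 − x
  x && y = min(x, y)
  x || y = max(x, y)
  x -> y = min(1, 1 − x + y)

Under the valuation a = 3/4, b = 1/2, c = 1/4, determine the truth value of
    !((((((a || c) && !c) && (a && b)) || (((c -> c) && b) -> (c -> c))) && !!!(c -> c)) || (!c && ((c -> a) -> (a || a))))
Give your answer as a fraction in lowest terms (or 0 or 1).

1/4

a || c = 3/4 || 1/4 = 3/4
!c = !1/4 = 3/4
(a || c) && !c = 3/4 && 3/4 = 3/4
a && b = 3/4 && 1/2 = 1/2
((a || c) && !c) && (a && b) = 3/4 && 1/2 = 1/2
c -> c = 1/4 -> 1/4 = 1
(c -> c) && b = 1 && 1/2 = 1/2
c -> c = 1/4 -> 1/4 = 1
((c -> c) && b) -> (c -> c) = 1/2 -> 1 = 1
(((a || c) && !c) && (a && b)) || (((c -> c) && b) -> (c -> c)) = 1/2 || 1 = 1
c -> c = 1/4 -> 1/4 = 1
!(c -> c) = !1 = 0
!!(c -> c) = !0 = 1
!!!(c -> c) = !1 = 0
((((a || c) && !c) && (a && b)) || (((c -> c) && b) -> (c -> c))) && !!!(c -> c) = 1 && 0 = 0
!c = !1/4 = 3/4
c -> a = 1/4 -> 3/4 = 1
a || a = 3/4 || 3/4 = 3/4
(c -> a) -> (a || a) = 1 -> 3/4 = 3/4
!c && ((c -> a) -> (a || a)) = 3/4 && 3/4 = 3/4
(((((a || c) && !c) && (a && b)) || (((c -> c) && b) -> (c -> c))) && !!!(c -> c)) || (!c && ((c -> a) -> (a || a))) = 0 || 3/4 = 3/4
!((((((a || c) && !c) && (a && b)) || (((c -> c) && b) -> (c -> c))) && !!!(c -> c)) || (!c && ((c -> a) -> (a || a)))) = !3/4 = 1/4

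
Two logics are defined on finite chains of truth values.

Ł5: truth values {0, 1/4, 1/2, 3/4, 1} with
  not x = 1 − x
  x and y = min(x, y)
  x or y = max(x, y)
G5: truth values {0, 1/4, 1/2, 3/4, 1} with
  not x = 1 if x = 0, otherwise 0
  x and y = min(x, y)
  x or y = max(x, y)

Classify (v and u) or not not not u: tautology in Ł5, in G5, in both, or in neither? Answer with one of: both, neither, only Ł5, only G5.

In Ł5: at u = 1/4, v = 0 the value is 3/4 — not a tautology.
In G5: at u = 1/4, v = 0 the value is 0 — not a tautology.

neither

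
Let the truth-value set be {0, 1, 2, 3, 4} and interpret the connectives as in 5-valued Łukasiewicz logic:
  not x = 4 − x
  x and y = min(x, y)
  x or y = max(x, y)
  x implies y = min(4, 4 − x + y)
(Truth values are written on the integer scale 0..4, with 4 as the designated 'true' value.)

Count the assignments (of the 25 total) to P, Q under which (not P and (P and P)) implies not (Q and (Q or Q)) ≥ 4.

21

value 4: 21 assignments (counts)
value 3: 3 assignments
value 2: 1 assignment
So 21 of the 25 assignments meet the threshold.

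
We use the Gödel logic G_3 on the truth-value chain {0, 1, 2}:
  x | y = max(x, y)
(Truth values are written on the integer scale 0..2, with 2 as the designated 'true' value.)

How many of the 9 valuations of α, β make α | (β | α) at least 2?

5

α = 0, β = 0 ↦ 0  <
α = 0, β = 1 ↦ 1  <
α = 0, β = 2 ↦ 2  ≥
α = 1, β = 0 ↦ 1  <
α = 1, β = 1 ↦ 1  <
α = 1, β = 2 ↦ 2  ≥
α = 2, β = 0 ↦ 2  ≥
α = 2, β = 1 ↦ 2  ≥
α = 2, β = 2 ↦ 2  ≥
So 5 of the 9 assignments meet the threshold.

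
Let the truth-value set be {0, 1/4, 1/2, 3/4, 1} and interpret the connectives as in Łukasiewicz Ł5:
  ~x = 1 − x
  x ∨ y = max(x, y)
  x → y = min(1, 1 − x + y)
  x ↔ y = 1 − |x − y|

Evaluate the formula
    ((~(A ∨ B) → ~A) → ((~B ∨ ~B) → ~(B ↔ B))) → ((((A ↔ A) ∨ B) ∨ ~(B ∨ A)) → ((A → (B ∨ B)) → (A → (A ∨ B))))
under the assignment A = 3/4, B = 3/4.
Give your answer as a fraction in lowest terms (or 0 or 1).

A ∨ B = 3/4 ∨ 3/4 = 3/4
~(A ∨ B) = ~3/4 = 1/4
~A = ~3/4 = 1/4
~(A ∨ B) → ~A = 1/4 → 1/4 = 1
~B = ~3/4 = 1/4
~B = ~3/4 = 1/4
~B ∨ ~B = 1/4 ∨ 1/4 = 1/4
B ↔ B = 3/4 ↔ 3/4 = 1
~(B ↔ B) = ~1 = 0
(~B ∨ ~B) → ~(B ↔ B) = 1/4 → 0 = 3/4
(~(A ∨ B) → ~A) → ((~B ∨ ~B) → ~(B ↔ B)) = 1 → 3/4 = 3/4
A ↔ A = 3/4 ↔ 3/4 = 1
(A ↔ A) ∨ B = 1 ∨ 3/4 = 1
B ∨ A = 3/4 ∨ 3/4 = 3/4
~(B ∨ A) = ~3/4 = 1/4
((A ↔ A) ∨ B) ∨ ~(B ∨ A) = 1 ∨ 1/4 = 1
B ∨ B = 3/4 ∨ 3/4 = 3/4
A → (B ∨ B) = 3/4 → 3/4 = 1
A ∨ B = 3/4 ∨ 3/4 = 3/4
A → (A ∨ B) = 3/4 → 3/4 = 1
(A → (B ∨ B)) → (A → (A ∨ B)) = 1 → 1 = 1
(((A ↔ A) ∨ B) ∨ ~(B ∨ A)) → ((A → (B ∨ B)) → (A → (A ∨ B))) = 1 → 1 = 1
((~(A ∨ B) → ~A) → ((~B ∨ ~B) → ~(B ↔ B))) → ((((A ↔ A) ∨ B) ∨ ~(B ∨ A)) → ((A → (B ∨ B)) → (A → (A ∨ B)))) = 3/4 → 1 = 1

1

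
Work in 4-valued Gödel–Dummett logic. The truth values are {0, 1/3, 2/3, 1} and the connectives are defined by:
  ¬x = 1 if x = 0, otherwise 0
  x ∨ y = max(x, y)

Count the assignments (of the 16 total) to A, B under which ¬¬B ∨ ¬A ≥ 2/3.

A = 0, B = 0 ↦ 1  ≥
A = 0, B = 1/3 ↦ 1  ≥
A = 0, B = 2/3 ↦ 1  ≥
A = 0, B = 1 ↦ 1  ≥
A = 1/3, B = 0 ↦ 0  <
A = 1/3, B = 1/3 ↦ 1  ≥
A = 1/3, B = 2/3 ↦ 1  ≥
A = 1/3, B = 1 ↦ 1  ≥
A = 2/3, B = 0 ↦ 0  <
A = 2/3, B = 1/3 ↦ 1  ≥
A = 2/3, B = 2/3 ↦ 1  ≥
A = 2/3, B = 1 ↦ 1  ≥
A = 1, B = 0 ↦ 0  <
A = 1, B = 1/3 ↦ 1  ≥
A = 1, B = 2/3 ↦ 1  ≥
A = 1, B = 1 ↦ 1  ≥
So 13 of the 16 assignments meet the threshold.

13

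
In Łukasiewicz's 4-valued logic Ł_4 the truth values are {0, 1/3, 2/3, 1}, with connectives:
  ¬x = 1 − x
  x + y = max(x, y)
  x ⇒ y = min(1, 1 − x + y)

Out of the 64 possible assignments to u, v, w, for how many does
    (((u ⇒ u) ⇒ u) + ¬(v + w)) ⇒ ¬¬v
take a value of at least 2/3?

value 1: 33 assignments (counts)
value 2/3: 15 assignments (counts)
value 1/3: 9 assignments
value 0: 7 assignments
So 48 of the 64 assignments meet the threshold.

48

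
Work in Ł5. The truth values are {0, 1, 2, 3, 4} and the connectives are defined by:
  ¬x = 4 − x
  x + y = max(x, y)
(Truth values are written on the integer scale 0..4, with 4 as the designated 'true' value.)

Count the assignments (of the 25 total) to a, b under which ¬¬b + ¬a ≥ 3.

16

value 4: 9 assignments (counts)
value 3: 7 assignments (counts)
value 2: 5 assignments
value 1: 3 assignments
value 0: 1 assignment
So 16 of the 25 assignments meet the threshold.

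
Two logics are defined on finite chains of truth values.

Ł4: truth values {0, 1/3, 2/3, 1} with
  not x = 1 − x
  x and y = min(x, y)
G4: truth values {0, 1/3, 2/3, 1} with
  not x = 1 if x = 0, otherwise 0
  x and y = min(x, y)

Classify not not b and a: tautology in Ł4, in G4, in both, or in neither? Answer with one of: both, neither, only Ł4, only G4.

neither

In Ł4: at a = 0, b = 0 the value is 0 — not a tautology.
In G4: at a = 0, b = 0 the value is 0 — not a tautology.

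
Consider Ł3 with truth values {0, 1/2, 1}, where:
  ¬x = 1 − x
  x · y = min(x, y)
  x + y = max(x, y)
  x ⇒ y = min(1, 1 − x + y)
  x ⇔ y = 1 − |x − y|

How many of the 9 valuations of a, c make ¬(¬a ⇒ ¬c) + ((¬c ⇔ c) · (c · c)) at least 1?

a = 0, c = 0 ↦ 0  <
a = 0, c = 1/2 ↦ 1/2  <
a = 0, c = 1 ↦ 1  ≥
a = 1/2, c = 0 ↦ 0  <
a = 1/2, c = 1/2 ↦ 1/2  <
a = 1/2, c = 1 ↦ 1/2  <
a = 1, c = 0 ↦ 0  <
a = 1, c = 1/2 ↦ 1/2  <
a = 1, c = 1 ↦ 0  <
So 1 of the 9 assignments meets the threshold.

1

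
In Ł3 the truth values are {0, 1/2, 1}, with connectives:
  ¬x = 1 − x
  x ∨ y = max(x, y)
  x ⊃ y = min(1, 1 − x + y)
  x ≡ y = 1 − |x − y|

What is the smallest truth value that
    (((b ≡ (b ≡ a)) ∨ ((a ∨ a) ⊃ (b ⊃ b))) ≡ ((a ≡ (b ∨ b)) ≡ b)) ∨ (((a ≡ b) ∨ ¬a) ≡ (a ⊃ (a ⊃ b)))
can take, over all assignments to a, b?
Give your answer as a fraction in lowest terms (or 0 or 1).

Take a = 1/2, b = 0:
b ≡ a = 0 ≡ 1/2 = 1/2
b ≡ (b ≡ a) = 0 ≡ 1/2 = 1/2
a ∨ a = 1/2 ∨ 1/2 = 1/2
b ⊃ b = 0 ⊃ 0 = 1
(a ∨ a) ⊃ (b ⊃ b) = 1/2 ⊃ 1 = 1
(b ≡ (b ≡ a)) ∨ ((a ∨ a) ⊃ (b ⊃ b)) = 1/2 ∨ 1 = 1
b ∨ b = 0 ∨ 0 = 0
a ≡ (b ∨ b) = 1/2 ≡ 0 = 1/2
(a ≡ (b ∨ b)) ≡ b = 1/2 ≡ 0 = 1/2
((b ≡ (b ≡ a)) ∨ ((a ∨ a) ⊃ (b ⊃ b))) ≡ ((a ≡ (b ∨ b)) ≡ b) = 1 ≡ 1/2 = 1/2
a ≡ b = 1/2 ≡ 0 = 1/2
¬a = ¬1/2 = 1/2
(a ≡ b) ∨ ¬a = 1/2 ∨ 1/2 = 1/2
a ⊃ b = 1/2 ⊃ 0 = 1/2
a ⊃ (a ⊃ b) = 1/2 ⊃ 1/2 = 1
((a ≡ b) ∨ ¬a) ≡ (a ⊃ (a ⊃ b)) = 1/2 ≡ 1 = 1/2
(((b ≡ (b ≡ a)) ∨ ((a ∨ a) ⊃ (b ⊃ b))) ≡ ((a ≡ (b ∨ b)) ≡ b)) ∨ (((a ≡ b) ∨ ¬a) ≡ (a ⊃ (a ⊃ b))) = 1/2 ∨ 1/2 = 1/2
No assignment yields a value below 1/2, so this is the minimum.

1/2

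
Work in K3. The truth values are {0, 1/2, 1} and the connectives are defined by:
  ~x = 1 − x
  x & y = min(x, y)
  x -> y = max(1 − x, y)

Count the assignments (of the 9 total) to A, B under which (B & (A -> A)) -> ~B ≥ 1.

A = 0, B = 0 ↦ 1  ≥
A = 0, B = 1/2 ↦ 1/2  <
A = 0, B = 1 ↦ 0  <
A = 1/2, B = 0 ↦ 1  ≥
A = 1/2, B = 1/2 ↦ 1/2  <
A = 1/2, B = 1 ↦ 1/2  <
A = 1, B = 0 ↦ 1  ≥
A = 1, B = 1/2 ↦ 1/2  <
A = 1, B = 1 ↦ 0  <
So 3 of the 9 assignments meet the threshold.

3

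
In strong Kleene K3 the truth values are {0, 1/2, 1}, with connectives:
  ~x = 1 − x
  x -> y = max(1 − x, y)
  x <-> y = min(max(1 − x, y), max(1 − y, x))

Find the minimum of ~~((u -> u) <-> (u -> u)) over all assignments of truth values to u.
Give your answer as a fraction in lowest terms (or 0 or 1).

1/2

Take u = 1/2:
u -> u = 1/2 -> 1/2 = 1/2
u -> u = 1/2 -> 1/2 = 1/2
(u -> u) <-> (u -> u) = 1/2 <-> 1/2 = 1/2
~((u -> u) <-> (u -> u)) = ~1/2 = 1/2
~~((u -> u) <-> (u -> u)) = ~1/2 = 1/2
No assignment yields a value below 1/2, so this is the minimum.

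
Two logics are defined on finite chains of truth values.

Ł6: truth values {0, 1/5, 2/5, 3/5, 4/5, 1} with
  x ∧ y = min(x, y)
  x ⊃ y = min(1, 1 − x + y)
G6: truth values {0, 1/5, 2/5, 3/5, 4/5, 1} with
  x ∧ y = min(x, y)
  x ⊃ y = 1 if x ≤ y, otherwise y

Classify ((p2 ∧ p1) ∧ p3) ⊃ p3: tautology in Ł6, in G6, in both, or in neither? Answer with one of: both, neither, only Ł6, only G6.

both

In Ł6: every assignment gives 1 — tautology.
In G6: every assignment gives 1 — tautology.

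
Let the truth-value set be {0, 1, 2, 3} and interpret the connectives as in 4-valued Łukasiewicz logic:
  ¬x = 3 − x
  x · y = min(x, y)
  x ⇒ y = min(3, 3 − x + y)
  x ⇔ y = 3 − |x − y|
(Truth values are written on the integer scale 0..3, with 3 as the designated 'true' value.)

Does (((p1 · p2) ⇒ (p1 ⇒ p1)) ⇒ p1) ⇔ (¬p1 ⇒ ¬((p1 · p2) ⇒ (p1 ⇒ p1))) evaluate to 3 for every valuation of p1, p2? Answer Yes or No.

Yes

p1 = 0, p2 = 0 ↦ 3
p1 = 0, p2 = 1 ↦ 3
p1 = 0, p2 = 2 ↦ 3
p1 = 0, p2 = 3 ↦ 3
p1 = 1, p2 = 0 ↦ 3
p1 = 1, p2 = 1 ↦ 3
p1 = 1, p2 = 2 ↦ 3
p1 = 1, p2 = 3 ↦ 3
p1 = 2, p2 = 0 ↦ 3
p1 = 2, p2 = 1 ↦ 3
p1 = 2, p2 = 2 ↦ 3
p1 = 2, p2 = 3 ↦ 3
p1 = 3, p2 = 0 ↦ 3
p1 = 3, p2 = 1 ↦ 3
p1 = 3, p2 = 2 ↦ 3
p1 = 3, p2 = 3 ↦ 3
Every assignment gives a value ≥ 3.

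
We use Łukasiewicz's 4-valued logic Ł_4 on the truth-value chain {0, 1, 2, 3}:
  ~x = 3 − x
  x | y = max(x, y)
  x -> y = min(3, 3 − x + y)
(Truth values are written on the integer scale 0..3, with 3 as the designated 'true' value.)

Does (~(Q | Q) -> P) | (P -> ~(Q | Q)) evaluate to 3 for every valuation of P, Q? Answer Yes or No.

Yes

P = 0, Q = 0 ↦ 3
P = 0, Q = 1 ↦ 3
P = 0, Q = 2 ↦ 3
P = 0, Q = 3 ↦ 3
P = 1, Q = 0 ↦ 3
P = 1, Q = 1 ↦ 3
P = 1, Q = 2 ↦ 3
P = 1, Q = 3 ↦ 3
P = 2, Q = 0 ↦ 3
P = 2, Q = 1 ↦ 3
P = 2, Q = 2 ↦ 3
P = 2, Q = 3 ↦ 3
P = 3, Q = 0 ↦ 3
P = 3, Q = 1 ↦ 3
P = 3, Q = 2 ↦ 3
P = 3, Q = 3 ↦ 3
Every assignment gives a value ≥ 3.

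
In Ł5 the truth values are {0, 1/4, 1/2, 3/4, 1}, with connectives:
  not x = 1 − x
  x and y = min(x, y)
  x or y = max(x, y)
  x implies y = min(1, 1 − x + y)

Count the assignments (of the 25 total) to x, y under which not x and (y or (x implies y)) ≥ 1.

value 1: 5 assignments (counts)
value 3/4: 5 assignments
value 1/2: 5 assignments
value 1/4: 5 assignments
value 0: 5 assignments
So 5 of the 25 assignments meet the threshold.

5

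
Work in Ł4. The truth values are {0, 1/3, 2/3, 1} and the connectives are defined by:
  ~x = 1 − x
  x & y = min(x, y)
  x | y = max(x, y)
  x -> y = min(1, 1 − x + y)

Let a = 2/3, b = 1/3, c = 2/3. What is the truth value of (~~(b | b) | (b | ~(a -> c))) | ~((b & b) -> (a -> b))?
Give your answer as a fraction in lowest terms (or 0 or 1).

b | b = 1/3 | 1/3 = 1/3
~(b | b) = ~1/3 = 2/3
~~(b | b) = ~2/3 = 1/3
a -> c = 2/3 -> 2/3 = 1
~(a -> c) = ~1 = 0
b | ~(a -> c) = 1/3 | 0 = 1/3
~~(b | b) | (b | ~(a -> c)) = 1/3 | 1/3 = 1/3
b & b = 1/3 & 1/3 = 1/3
a -> b = 2/3 -> 1/3 = 2/3
(b & b) -> (a -> b) = 1/3 -> 2/3 = 1
~((b & b) -> (a -> b)) = ~1 = 0
(~~(b | b) | (b | ~(a -> c))) | ~((b & b) -> (a -> b)) = 1/3 | 0 = 1/3

1/3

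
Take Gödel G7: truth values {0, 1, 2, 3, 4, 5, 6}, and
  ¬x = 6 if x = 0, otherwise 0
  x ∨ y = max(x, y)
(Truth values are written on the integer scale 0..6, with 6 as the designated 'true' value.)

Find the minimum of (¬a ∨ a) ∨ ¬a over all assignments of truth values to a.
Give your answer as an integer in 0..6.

Take a = 1:
¬a = ¬1 = 0
¬a ∨ a = 0 ∨ 1 = 1
¬a = ¬1 = 0
(¬a ∨ a) ∨ ¬a = 1 ∨ 0 = 1
No assignment yields a value below 1, so this is the minimum.

1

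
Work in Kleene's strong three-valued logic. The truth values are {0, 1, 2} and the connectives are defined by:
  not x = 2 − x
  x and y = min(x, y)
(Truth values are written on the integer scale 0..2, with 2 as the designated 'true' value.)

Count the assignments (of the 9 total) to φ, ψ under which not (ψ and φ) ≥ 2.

φ = 0, ψ = 0 ↦ 2  ≥
φ = 0, ψ = 1 ↦ 2  ≥
φ = 0, ψ = 2 ↦ 2  ≥
φ = 1, ψ = 0 ↦ 2  ≥
φ = 1, ψ = 1 ↦ 1  <
φ = 1, ψ = 2 ↦ 1  <
φ = 2, ψ = 0 ↦ 2  ≥
φ = 2, ψ = 1 ↦ 1  <
φ = 2, ψ = 2 ↦ 0  <
So 5 of the 9 assignments meet the threshold.

5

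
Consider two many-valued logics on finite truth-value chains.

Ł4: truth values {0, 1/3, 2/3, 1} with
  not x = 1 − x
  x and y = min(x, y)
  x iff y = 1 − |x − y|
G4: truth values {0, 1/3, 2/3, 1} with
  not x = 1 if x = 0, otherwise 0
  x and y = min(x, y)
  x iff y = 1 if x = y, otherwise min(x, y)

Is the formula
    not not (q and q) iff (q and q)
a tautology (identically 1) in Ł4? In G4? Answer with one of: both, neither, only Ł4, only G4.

only Ł4

In Ł4: every assignment gives 1 — tautology.
In G4: at q = 1/3 the value is 1/3 — not a tautology.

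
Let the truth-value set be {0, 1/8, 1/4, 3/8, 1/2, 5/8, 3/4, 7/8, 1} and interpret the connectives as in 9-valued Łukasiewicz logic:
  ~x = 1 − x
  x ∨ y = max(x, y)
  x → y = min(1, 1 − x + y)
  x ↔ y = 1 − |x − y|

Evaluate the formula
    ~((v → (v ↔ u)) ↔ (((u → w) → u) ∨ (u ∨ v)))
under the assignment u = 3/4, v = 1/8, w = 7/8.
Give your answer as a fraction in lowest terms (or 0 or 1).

v ↔ u = 1/8 ↔ 3/4 = 3/8
v → (v ↔ u) = 1/8 → 3/8 = 1
u → w = 3/4 → 7/8 = 1
(u → w) → u = 1 → 3/4 = 3/4
u ∨ v = 3/4 ∨ 1/8 = 3/4
((u → w) → u) ∨ (u ∨ v) = 3/4 ∨ 3/4 = 3/4
(v → (v ↔ u)) ↔ (((u → w) → u) ∨ (u ∨ v)) = 1 ↔ 3/4 = 3/4
~((v → (v ↔ u)) ↔ (((u → w) → u) ∨ (u ∨ v))) = ~3/4 = 1/4

1/4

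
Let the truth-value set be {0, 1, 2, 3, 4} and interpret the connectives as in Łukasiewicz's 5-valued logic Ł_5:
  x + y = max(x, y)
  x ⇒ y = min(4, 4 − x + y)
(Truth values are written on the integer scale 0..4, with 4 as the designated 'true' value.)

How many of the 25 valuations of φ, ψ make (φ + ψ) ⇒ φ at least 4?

15

value 4: 15 assignments (counts)
value 3: 4 assignments
value 2: 3 assignments
value 1: 2 assignments
value 0: 1 assignment
So 15 of the 25 assignments meet the threshold.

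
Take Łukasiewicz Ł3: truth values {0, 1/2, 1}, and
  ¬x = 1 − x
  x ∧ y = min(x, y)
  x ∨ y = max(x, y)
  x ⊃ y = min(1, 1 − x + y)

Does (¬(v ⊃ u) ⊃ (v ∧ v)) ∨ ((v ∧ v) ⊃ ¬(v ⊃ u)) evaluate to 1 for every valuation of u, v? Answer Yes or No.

Yes

u = 0, v = 0 ↦ 1
u = 0, v = 1/2 ↦ 1
u = 0, v = 1 ↦ 1
u = 1/2, v = 0 ↦ 1
u = 1/2, v = 1/2 ↦ 1
u = 1/2, v = 1 ↦ 1
u = 1, v = 0 ↦ 1
u = 1, v = 1/2 ↦ 1
u = 1, v = 1 ↦ 1
Every assignment gives a value ≥ 1.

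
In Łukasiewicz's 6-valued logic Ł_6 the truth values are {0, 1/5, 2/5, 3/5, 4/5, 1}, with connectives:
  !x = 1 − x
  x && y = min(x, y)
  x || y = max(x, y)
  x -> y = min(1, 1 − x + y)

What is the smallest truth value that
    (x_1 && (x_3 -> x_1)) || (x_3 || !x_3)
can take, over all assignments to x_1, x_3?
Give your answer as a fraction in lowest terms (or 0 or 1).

Take x_1 = 0, x_3 = 2/5:
x_3 -> x_1 = 2/5 -> 0 = 3/5
x_1 && (x_3 -> x_1) = 0 && 3/5 = 0
!x_3 = !2/5 = 3/5
x_3 || !x_3 = 2/5 || 3/5 = 3/5
(x_1 && (x_3 -> x_1)) || (x_3 || !x_3) = 0 || 3/5 = 3/5
No assignment yields a value below 3/5, so this is the minimum.

3/5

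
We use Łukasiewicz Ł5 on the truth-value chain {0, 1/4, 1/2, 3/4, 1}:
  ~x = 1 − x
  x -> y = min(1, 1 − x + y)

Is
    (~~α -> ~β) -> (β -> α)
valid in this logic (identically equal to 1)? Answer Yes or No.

No

Counterexample: take α = 0, β = 1/4.
~α = ~0 = 1
~~α = ~1 = 0
~β = ~1/4 = 3/4
~~α -> ~β = 0 -> 3/4 = 1
β -> α = 1/4 -> 0 = 3/4
(~~α -> ~β) -> (β -> α) = 1 -> 3/4 = 3/4
This gives 3/4 ≠ 1.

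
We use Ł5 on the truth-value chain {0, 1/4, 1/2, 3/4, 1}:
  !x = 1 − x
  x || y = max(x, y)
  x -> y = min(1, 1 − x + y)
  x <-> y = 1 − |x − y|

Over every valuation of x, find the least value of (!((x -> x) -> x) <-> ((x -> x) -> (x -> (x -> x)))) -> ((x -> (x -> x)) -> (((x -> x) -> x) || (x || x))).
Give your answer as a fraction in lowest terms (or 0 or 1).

Take x = 0:
x -> x = 0 -> 0 = 1
(x -> x) -> x = 1 -> 0 = 0
!((x -> x) -> x) = !0 = 1
x -> x = 0 -> 0 = 1
x -> x = 0 -> 0 = 1
x -> (x -> x) = 0 -> 1 = 1
(x -> x) -> (x -> (x -> x)) = 1 -> 1 = 1
!((x -> x) -> x) <-> ((x -> x) -> (x -> (x -> x))) = 1 <-> 1 = 1
x -> x = 0 -> 0 = 1
x -> (x -> x) = 0 -> 1 = 1
x -> x = 0 -> 0 = 1
(x -> x) -> x = 1 -> 0 = 0
x || x = 0 || 0 = 0
((x -> x) -> x) || (x || x) = 0 || 0 = 0
(x -> (x -> x)) -> (((x -> x) -> x) || (x || x)) = 1 -> 0 = 0
(!((x -> x) -> x) <-> ((x -> x) -> (x -> (x -> x)))) -> ((x -> (x -> x)) -> (((x -> x) -> x) || (x || x))) = 1 -> 0 = 0
No assignment yields a value below 0, so this is the minimum.

0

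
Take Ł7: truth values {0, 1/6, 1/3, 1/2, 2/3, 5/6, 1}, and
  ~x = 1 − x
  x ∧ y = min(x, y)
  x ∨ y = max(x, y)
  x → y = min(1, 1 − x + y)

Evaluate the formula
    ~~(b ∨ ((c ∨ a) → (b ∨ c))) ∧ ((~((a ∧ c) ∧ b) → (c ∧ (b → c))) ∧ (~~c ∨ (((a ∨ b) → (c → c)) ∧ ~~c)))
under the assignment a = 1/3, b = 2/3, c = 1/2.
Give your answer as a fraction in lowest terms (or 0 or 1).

1/2

c ∨ a = 1/2 ∨ 1/3 = 1/2
b ∨ c = 2/3 ∨ 1/2 = 2/3
(c ∨ a) → (b ∨ c) = 1/2 → 2/3 = 1
b ∨ ((c ∨ a) → (b ∨ c)) = 2/3 ∨ 1 = 1
~(b ∨ ((c ∨ a) → (b ∨ c))) = ~1 = 0
~~(b ∨ ((c ∨ a) → (b ∨ c))) = ~0 = 1
a ∧ c = 1/3 ∧ 1/2 = 1/3
(a ∧ c) ∧ b = 1/3 ∧ 2/3 = 1/3
~((a ∧ c) ∧ b) = ~1/3 = 2/3
b → c = 2/3 → 1/2 = 5/6
c ∧ (b → c) = 1/2 ∧ 5/6 = 1/2
~((a ∧ c) ∧ b) → (c ∧ (b → c)) = 2/3 → 1/2 = 5/6
~c = ~1/2 = 1/2
~~c = ~1/2 = 1/2
a ∨ b = 1/3 ∨ 2/3 = 2/3
c → c = 1/2 → 1/2 = 1
(a ∨ b) → (c → c) = 2/3 → 1 = 1
~c = ~1/2 = 1/2
~~c = ~1/2 = 1/2
((a ∨ b) → (c → c)) ∧ ~~c = 1 ∧ 1/2 = 1/2
~~c ∨ (((a ∨ b) → (c → c)) ∧ ~~c) = 1/2 ∨ 1/2 = 1/2
(~((a ∧ c) ∧ b) → (c ∧ (b → c))) ∧ (~~c ∨ (((a ∨ b) → (c → c)) ∧ ~~c)) = 5/6 ∧ 1/2 = 1/2
~~(b ∨ ((c ∨ a) → (b ∨ c))) ∧ ((~((a ∧ c) ∧ b) → (c ∧ (b → c))) ∧ (~~c ∨ (((a ∨ b) → (c → c)) ∧ ~~c))) = 1 ∧ 1/2 = 1/2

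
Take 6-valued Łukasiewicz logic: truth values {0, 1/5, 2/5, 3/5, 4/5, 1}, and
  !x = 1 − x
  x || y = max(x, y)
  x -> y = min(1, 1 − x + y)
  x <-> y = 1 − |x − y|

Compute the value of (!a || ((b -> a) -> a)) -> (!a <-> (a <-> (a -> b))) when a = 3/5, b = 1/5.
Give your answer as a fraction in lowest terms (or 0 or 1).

!a = !3/5 = 2/5
b -> a = 1/5 -> 3/5 = 1
(b -> a) -> a = 1 -> 3/5 = 3/5
!a || ((b -> a) -> a) = 2/5 || 3/5 = 3/5
!a = !3/5 = 2/5
a -> b = 3/5 -> 1/5 = 3/5
a <-> (a -> b) = 3/5 <-> 3/5 = 1
!a <-> (a <-> (a -> b)) = 2/5 <-> 1 = 2/5
(!a || ((b -> a) -> a)) -> (!a <-> (a <-> (a -> b))) = 3/5 -> 2/5 = 4/5

4/5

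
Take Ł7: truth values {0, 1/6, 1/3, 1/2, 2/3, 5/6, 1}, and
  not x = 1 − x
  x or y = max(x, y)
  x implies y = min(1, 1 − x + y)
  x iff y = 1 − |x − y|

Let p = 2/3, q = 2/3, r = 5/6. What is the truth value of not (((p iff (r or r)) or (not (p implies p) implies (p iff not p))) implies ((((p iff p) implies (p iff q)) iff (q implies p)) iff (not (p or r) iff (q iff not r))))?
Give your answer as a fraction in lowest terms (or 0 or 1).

1/3

r or r = 5/6 or 5/6 = 5/6
p iff (r or r) = 2/3 iff 5/6 = 5/6
p implies p = 2/3 implies 2/3 = 1
not (p implies p) = not 1 = 0
not p = not 2/3 = 1/3
p iff not p = 2/3 iff 1/3 = 2/3
not (p implies p) implies (p iff not p) = 0 implies 2/3 = 1
(p iff (r or r)) or (not (p implies p) implies (p iff not p)) = 5/6 or 1 = 1
p iff p = 2/3 iff 2/3 = 1
p iff q = 2/3 iff 2/3 = 1
(p iff p) implies (p iff q) = 1 implies 1 = 1
q implies p = 2/3 implies 2/3 = 1
((p iff p) implies (p iff q)) iff (q implies p) = 1 iff 1 = 1
p or r = 2/3 or 5/6 = 5/6
not (p or r) = not 5/6 = 1/6
not r = not 5/6 = 1/6
q iff not r = 2/3 iff 1/6 = 1/2
not (p or r) iff (q iff not r) = 1/6 iff 1/2 = 2/3
(((p iff p) implies (p iff q)) iff (q implies p)) iff (not (p or r) iff (q iff not r)) = 1 iff 2/3 = 2/3
((p iff (r or r)) or (not (p implies p) implies (p iff not p))) implies ((((p iff p) implies (p iff q)) iff (q implies p)) iff (not (p or r) iff (q iff not r))) = 1 implies 2/3 = 2/3
not (((p iff (r or r)) or (not (p implies p) implies (p iff not p))) implies ((((p iff p) implies (p iff q)) iff (q implies p)) iff (not (p or r) iff (q iff not r)))) = not 2/3 = 1/3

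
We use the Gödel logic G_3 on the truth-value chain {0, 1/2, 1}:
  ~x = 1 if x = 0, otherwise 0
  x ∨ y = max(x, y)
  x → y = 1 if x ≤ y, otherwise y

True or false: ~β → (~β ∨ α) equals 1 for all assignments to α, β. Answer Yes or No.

Yes

α = 0, β = 0 ↦ 1
α = 0, β = 1/2 ↦ 1
α = 0, β = 1 ↦ 1
α = 1/2, β = 0 ↦ 1
α = 1/2, β = 1/2 ↦ 1
α = 1/2, β = 1 ↦ 1
α = 1, β = 0 ↦ 1
α = 1, β = 1/2 ↦ 1
α = 1, β = 1 ↦ 1
Every assignment gives a value ≥ 1.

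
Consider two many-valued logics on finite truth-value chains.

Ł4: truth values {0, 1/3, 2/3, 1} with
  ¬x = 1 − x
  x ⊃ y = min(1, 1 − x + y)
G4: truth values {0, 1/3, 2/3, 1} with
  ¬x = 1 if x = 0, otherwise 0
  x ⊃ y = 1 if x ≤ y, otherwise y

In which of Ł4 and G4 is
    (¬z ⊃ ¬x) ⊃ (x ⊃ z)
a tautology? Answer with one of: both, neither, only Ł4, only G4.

only Ł4

In Ł4: every assignment gives 1 — tautology.
In G4: at x = 2/3, z = 1/3 the value is 1/3 — not a tautology.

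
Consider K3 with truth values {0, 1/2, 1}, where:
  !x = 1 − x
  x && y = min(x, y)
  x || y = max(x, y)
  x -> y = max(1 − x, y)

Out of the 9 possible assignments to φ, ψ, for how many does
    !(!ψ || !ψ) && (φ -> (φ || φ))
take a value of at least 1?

2

φ = 0, ψ = 0 ↦ 0  <
φ = 0, ψ = 1/2 ↦ 1/2  <
φ = 0, ψ = 1 ↦ 1  ≥
φ = 1/2, ψ = 0 ↦ 0  <
φ = 1/2, ψ = 1/2 ↦ 1/2  <
φ = 1/2, ψ = 1 ↦ 1/2  <
φ = 1, ψ = 0 ↦ 0  <
φ = 1, ψ = 1/2 ↦ 1/2  <
φ = 1, ψ = 1 ↦ 1  ≥
So 2 of the 9 assignments meet the threshold.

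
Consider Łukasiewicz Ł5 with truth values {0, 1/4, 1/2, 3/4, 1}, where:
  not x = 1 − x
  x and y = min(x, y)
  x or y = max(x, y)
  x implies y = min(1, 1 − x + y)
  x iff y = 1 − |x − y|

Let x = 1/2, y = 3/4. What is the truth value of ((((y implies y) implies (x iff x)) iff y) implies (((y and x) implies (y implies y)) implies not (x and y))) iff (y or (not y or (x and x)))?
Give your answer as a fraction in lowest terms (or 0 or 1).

1

y implies y = 3/4 implies 3/4 = 1
x iff x = 1/2 iff 1/2 = 1
(y implies y) implies (x iff x) = 1 implies 1 = 1
((y implies y) implies (x iff x)) iff y = 1 iff 3/4 = 3/4
y and x = 3/4 and 1/2 = 1/2
y implies y = 3/4 implies 3/4 = 1
(y and x) implies (y implies y) = 1/2 implies 1 = 1
x and y = 1/2 and 3/4 = 1/2
not (x and y) = not 1/2 = 1/2
((y and x) implies (y implies y)) implies not (x and y) = 1 implies 1/2 = 1/2
(((y implies y) implies (x iff x)) iff y) implies (((y and x) implies (y implies y)) implies not (x and y)) = 3/4 implies 1/2 = 3/4
not y = not 3/4 = 1/4
x and x = 1/2 and 1/2 = 1/2
not y or (x and x) = 1/4 or 1/2 = 1/2
y or (not y or (x and x)) = 3/4 or 1/2 = 3/4
((((y implies y) implies (x iff x)) iff y) implies (((y and x) implies (y implies y)) implies not (x and y))) iff (y or (not y or (x and x))) = 3/4 iff 3/4 = 1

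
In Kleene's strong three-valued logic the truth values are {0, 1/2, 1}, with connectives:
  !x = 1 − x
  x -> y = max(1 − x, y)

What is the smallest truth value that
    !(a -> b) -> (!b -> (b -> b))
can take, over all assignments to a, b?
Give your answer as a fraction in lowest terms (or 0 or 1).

1/2

Take a = 1/2, b = 1/2:
a -> b = 1/2 -> 1/2 = 1/2
!(a -> b) = !1/2 = 1/2
!b = !1/2 = 1/2
b -> b = 1/2 -> 1/2 = 1/2
!b -> (b -> b) = 1/2 -> 1/2 = 1/2
!(a -> b) -> (!b -> (b -> b)) = 1/2 -> 1/2 = 1/2
No assignment yields a value below 1/2, so this is the minimum.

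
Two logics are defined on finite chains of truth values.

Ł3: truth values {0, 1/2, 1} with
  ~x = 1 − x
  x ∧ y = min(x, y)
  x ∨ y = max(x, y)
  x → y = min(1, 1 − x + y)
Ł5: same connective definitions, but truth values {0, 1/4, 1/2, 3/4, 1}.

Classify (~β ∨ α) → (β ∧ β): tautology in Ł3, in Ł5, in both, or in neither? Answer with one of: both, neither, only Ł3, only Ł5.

In Ł3: at α = 0, β = 0 the value is 0 — not a tautology.
In Ł5: at α = 0, β = 0 the value is 0 — not a tautology.

neither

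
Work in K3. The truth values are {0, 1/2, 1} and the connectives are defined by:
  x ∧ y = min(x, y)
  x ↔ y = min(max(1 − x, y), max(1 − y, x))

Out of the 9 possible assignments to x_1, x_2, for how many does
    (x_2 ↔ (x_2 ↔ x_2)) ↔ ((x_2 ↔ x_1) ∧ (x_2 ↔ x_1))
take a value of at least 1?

x_1 = 0, x_2 = 0 ↦ 0  <
x_1 = 0, x_2 = 1/2 ↦ 1/2  <
x_1 = 0, x_2 = 1 ↦ 0  <
x_1 = 1/2, x_2 = 0 ↦ 1/2  <
x_1 = 1/2, x_2 = 1/2 ↦ 1/2  <
x_1 = 1/2, x_2 = 1 ↦ 1/2  <
x_1 = 1, x_2 = 0 ↦ 1  ≥
x_1 = 1, x_2 = 1/2 ↦ 1/2  <
x_1 = 1, x_2 = 1 ↦ 1  ≥
So 2 of the 9 assignments meet the threshold.

2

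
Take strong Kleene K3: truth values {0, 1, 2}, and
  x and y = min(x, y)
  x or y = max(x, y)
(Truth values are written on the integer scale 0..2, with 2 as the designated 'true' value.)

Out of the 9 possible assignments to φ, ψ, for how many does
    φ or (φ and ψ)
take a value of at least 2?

φ = 0, ψ = 0 ↦ 0  <
φ = 0, ψ = 1 ↦ 0  <
φ = 0, ψ = 2 ↦ 0  <
φ = 1, ψ = 0 ↦ 1  <
φ = 1, ψ = 1 ↦ 1  <
φ = 1, ψ = 2 ↦ 1  <
φ = 2, ψ = 0 ↦ 2  ≥
φ = 2, ψ = 1 ↦ 2  ≥
φ = 2, ψ = 2 ↦ 2  ≥
So 3 of the 9 assignments meet the threshold.

3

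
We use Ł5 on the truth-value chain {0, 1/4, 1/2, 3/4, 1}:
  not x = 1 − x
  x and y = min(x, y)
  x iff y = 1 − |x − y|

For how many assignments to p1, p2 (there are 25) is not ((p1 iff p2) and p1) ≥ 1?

6

value 1: 6 assignments (counts)
value 3/4: 7 assignments
value 1/2: 7 assignments
value 1/4: 4 assignments
value 0: 1 assignment
So 6 of the 25 assignments meet the threshold.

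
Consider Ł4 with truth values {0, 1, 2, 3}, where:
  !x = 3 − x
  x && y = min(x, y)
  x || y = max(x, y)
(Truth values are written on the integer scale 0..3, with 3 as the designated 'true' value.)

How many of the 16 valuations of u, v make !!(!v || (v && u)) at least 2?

12

u = 0, v = 0 ↦ 3  ≥
u = 0, v = 1 ↦ 2  ≥
u = 0, v = 2 ↦ 1  <
u = 0, v = 3 ↦ 0  <
u = 1, v = 0 ↦ 3  ≥
u = 1, v = 1 ↦ 2  ≥
u = 1, v = 2 ↦ 1  <
u = 1, v = 3 ↦ 1  <
u = 2, v = 0 ↦ 3  ≥
u = 2, v = 1 ↦ 2  ≥
u = 2, v = 2 ↦ 2  ≥
u = 2, v = 3 ↦ 2  ≥
u = 3, v = 0 ↦ 3  ≥
u = 3, v = 1 ↦ 2  ≥
u = 3, v = 2 ↦ 2  ≥
u = 3, v = 3 ↦ 3  ≥
So 12 of the 16 assignments meet the threshold.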